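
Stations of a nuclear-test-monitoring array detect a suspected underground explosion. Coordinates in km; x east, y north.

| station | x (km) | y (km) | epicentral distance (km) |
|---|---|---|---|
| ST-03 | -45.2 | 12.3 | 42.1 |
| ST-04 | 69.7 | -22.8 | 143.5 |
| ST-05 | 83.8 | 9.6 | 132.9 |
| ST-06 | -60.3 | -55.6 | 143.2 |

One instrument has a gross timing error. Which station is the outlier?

ST-03

Solve using three stations at a time. Using ST-04, ST-05, ST-06 (subtract circle equations pairwise → linear system) gives (x, y) ≈ (-26.6, 83.6).
Distances from that point to each station vs reported:
  ST-03: calculated 73.7 vs reported 42.1 → residual 31.6 km
  ST-04: calculated 143.5 vs reported 143.5 → residual 0.0 km
  ST-05: calculated 132.9 vs reported 132.9 → residual 0.0 km
  ST-06: calculated 143.2 vs reported 143.2 → residual 0.0 km
ST-04, ST-05, ST-06 are mutually consistent (residuals ≈ 0); ST-03 is off by 31.6 km.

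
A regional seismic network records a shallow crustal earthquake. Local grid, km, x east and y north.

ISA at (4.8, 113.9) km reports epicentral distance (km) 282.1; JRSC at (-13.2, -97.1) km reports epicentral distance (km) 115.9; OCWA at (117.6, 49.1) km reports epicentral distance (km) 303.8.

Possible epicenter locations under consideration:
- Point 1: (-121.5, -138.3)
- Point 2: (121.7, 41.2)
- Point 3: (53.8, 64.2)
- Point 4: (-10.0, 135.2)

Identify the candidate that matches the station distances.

For each candidate, compare |candidate − station| to the reported distance:
Point 1: residuals ISA 0.0, JRSC 0.0, OCWA 0.0 → max 0.0 km
Point 2: residuals ISA 144.4, JRSC 77.3, OCWA 294.9 → max 294.9 km
Point 3: residuals ISA 212.3, JRSC 58.8, OCWA 238.2 → max 238.2 km
Point 4: residuals ISA 256.2, JRSC 116.4, OCWA 149.9 → max 256.2 km
Only Point 1 has all residuals ≈ 0.

Point 1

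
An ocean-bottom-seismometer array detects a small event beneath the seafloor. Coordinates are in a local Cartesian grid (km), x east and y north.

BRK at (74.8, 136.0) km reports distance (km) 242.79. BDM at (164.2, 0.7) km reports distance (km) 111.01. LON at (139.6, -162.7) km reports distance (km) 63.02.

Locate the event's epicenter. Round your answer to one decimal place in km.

Circle about each station: (x − 74.8)² + (y − 136.0)² = 242.79²; (x − 164.2)² + (y − 0.7)² = 111.01²; (x − 139.6)² + (y + 162.7)² = 63.02².
Subtracting the BRK equation from the BDM and LON equations removes the quadratic terms:
178.8 x − 270.6 y = 49494.85
129.6 x − 597.4 y = 76843.87
Solving the 2×2 system: x ≈ 122.3, y ≈ -102.1 km.
Check against BRK (with the unrounded x, y): √((x − 74.8)²+(y − 136.0)²) = 242.79 ≈ 242.79 km. ✓

(122.3, -102.1)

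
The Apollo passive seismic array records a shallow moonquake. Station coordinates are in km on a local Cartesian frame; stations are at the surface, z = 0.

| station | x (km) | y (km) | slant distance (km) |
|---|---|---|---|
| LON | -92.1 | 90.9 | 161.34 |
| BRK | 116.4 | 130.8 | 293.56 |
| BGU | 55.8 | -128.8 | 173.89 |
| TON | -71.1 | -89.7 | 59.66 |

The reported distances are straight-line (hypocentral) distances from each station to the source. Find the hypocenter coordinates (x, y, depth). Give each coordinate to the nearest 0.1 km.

x ≈ -98.7 km, y ≈ -63.6 km, depth ≈ 46.0 km

Each station gives a sphere (x−x_i)² + (y−y_i)² + z² = d_i² (stations at z=0).
Subtracting the LON sphere from BRK and BGU: z² cancels, leaving linear equations in x and y:
417.0 x + 79.8 y = -46234.50
295.8 x − 439.4 y = -1249.28
Solving: x ≈ -98.703, y ≈ -63.603 km (keep extra digits for the depth step; rounded: -98.7, -63.6).
Then from the LON sphere: z² = 161.34² − (x + 92.1)² − (y − 90.9)² with x = -98.703, y = -63.603, so z ≈ 45.998 ≈ 46.0 km.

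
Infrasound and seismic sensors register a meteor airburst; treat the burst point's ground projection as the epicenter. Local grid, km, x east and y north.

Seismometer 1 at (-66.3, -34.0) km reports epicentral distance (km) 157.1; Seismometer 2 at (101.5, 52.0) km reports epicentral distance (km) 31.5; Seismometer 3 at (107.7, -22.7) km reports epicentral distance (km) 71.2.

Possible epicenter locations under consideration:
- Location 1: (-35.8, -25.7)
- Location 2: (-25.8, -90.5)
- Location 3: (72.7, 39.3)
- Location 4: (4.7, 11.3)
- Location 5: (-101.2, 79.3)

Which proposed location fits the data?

Location 3

For each candidate, compare |candidate − station| to the reported distance:
Location 1: residuals Seismometer 1 125.5, Seismometer 2 126.3, Seismometer 3 72.3 → max 126.3 km
Location 2: residuals Seismometer 1 87.6, Seismometer 2 159.6, Seismometer 3 78.5 → max 159.6 km
Location 3: residuals Seismometer 1 0.0, Seismometer 2 0.0, Seismometer 3 0.0 → max 0.0 km
Location 4: residuals Seismometer 1 72.9, Seismometer 2 73.5, Seismometer 3 37.3 → max 73.5 km
Location 5: residuals Seismometer 1 38.5, Seismometer 2 173.0, Seismometer 3 161.3 → max 173.0 km
Only Location 3 has all residuals ≈ 0.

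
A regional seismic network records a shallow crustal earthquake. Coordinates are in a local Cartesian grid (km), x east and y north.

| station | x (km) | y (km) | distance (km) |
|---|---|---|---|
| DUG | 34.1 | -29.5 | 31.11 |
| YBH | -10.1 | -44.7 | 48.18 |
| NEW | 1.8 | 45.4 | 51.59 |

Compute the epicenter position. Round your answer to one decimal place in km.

Circle about each station: (x − 34.1)² + (y + 29.5)² = 31.11²; (x + 10.1)² + (y + 44.7)² = 48.18²; (x − 1.8)² + (y − 45.4)² = 51.59².
Subtracting pairs of circle equations eliminates x²+y² and gives linear equations (the radical axes):
-88.4 x − 30.4 y = -1286.44
-64.6 x + 149.8 y = -1662.36
Solving the 2×2 system: x ≈ 16.0, y ≈ -4.2 km.

(16.0, -4.2)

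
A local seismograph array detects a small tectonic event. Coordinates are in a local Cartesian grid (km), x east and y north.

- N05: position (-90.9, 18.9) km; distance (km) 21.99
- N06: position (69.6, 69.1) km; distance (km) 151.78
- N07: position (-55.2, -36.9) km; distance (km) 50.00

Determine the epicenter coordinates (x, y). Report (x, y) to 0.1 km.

Circle about each station: (x + 90.9)² + (y − 18.9)² = 21.99²; (x − 69.6)² + (y − 69.1)² = 151.78²; (x + 55.2)² + (y + 36.9)² = 50.00².
Subtracting pairs of circle equations eliminates x²+y² and gives linear equations (the radical axes):
321.0 x + 100.4 y = -21554.66
71.4 x − 111.6 y = -6227.81
Solving the 2×2 system: x ≈ -70.5, y ≈ 10.7 km.

x ≈ -70.5 km, y ≈ 10.7 km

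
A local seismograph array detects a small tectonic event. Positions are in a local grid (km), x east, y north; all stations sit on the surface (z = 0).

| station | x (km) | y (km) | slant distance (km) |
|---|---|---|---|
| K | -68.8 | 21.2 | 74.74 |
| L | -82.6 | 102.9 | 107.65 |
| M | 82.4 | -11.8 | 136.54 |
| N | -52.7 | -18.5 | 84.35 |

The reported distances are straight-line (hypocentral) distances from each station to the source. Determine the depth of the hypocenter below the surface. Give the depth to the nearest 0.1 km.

Each station gives a sphere (x−x_i)² + (y−y_i)² + z² = d_i² (stations at z=0).
Subtracting the K sphere from L and M: z² cancels, leaving linear equations in x and y:
-27.6 x + 163.4 y = 6225.84
302.4 x − 66.0 y = -11310.98
Solving: x ≈ -30.202, y ≈ 33.000 km (keep extra digits for the depth step; rounded: -30.2, 33.0).
Then from the K sphere: z² = 74.74² − (x + 68.8)² − (y − 21.2)² with x = -30.202, y = 33.000, so z ≈ 62.905 ≈ 62.9 km.

depth ≈ 62.9 km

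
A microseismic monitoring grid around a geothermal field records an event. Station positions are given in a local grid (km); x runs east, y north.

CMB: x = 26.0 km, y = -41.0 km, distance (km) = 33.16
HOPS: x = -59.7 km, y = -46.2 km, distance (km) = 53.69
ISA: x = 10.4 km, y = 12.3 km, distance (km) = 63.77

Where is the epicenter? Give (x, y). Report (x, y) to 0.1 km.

x ≈ -6.1 km, y ≈ -49.3 km

Circle about each station: (x − 26.0)² + (y + 41.0)² = 33.16²; (x + 59.7)² + (y + 46.2)² = 53.69²; (x − 10.4)² + (y − 12.3)² = 63.77².
Subtracting pairs of circle equations eliminates x²+y² and gives linear equations (the radical axes):
-171.4 x − 10.4 y = 1558.50
-31.2 x + 106.6 y = -5064.58
Solving the 2×2 system: x ≈ -6.1, y ≈ -49.3 km.
Check against CMB (with the unrounded x, y): √((x − 26.0)²+(y + 41.0)²) = 33.16 ≈ 33.16 km. ✓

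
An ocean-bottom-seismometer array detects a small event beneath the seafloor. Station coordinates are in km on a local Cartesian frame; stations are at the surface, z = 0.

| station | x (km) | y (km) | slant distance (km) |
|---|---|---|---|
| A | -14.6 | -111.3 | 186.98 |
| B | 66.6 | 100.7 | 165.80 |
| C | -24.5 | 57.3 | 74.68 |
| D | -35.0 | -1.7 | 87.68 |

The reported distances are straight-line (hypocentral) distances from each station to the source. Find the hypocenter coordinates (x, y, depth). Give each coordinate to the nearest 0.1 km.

x ≈ -88.3 km, y ≈ 56.1 km, depth ≈ 38.8 km

Each station gives a sphere (x−x_i)² + (y−y_i)² + z² = d_i² (stations at z=0).
Subtracting the A sphere from B and C: z² cancels, leaving linear equations in x and y:
162.4 x + 424.0 y = 9447.08
-19.8 x + 337.2 y = 20667.11
Solving: x ≈ -88.309, y ≈ 56.105 km (keep extra digits for the depth step; rounded: -88.3, 56.1).
Then from the A sphere: z² = 186.98² − (x + 14.6)² − (y + 111.3)² with x = -88.309, y = 56.105, so z ≈ 38.782 ≈ 38.8 km.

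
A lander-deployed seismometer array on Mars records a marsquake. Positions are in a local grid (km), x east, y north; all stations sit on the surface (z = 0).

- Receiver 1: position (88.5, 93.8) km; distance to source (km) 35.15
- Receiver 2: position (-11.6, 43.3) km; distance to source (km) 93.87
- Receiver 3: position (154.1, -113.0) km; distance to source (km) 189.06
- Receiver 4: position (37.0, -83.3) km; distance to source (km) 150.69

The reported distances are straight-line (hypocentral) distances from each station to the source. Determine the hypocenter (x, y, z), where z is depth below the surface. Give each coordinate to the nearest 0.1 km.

Each station gives a sphere (x−x_i)² + (y−y_i)² + z² = d_i² (stations at z=0).
Subtracting the Receiver 1 sphere from Receiver 2 and Receiver 3: z² cancels, leaving linear equations in x and y:
-200.2 x − 101.0 y = -22197.29
131.2 x − 413.6 y = -14623.04
Solving: x ≈ 80.204, y ≈ 60.797 km (keep extra digits for the depth step; rounded: 80.2, 60.8).
Then from the Receiver 1 sphere: z² = 35.15² − (x − 88.5)² − (y − 93.8)² with x = 80.204, y = 60.797, so z ≈ 8.803 ≈ 8.8 km.
Check against Receiver 4 (with the unrounded solution): distance 150.69 ≈ 150.69 km. ✓

(80.2, 60.8, 8.8)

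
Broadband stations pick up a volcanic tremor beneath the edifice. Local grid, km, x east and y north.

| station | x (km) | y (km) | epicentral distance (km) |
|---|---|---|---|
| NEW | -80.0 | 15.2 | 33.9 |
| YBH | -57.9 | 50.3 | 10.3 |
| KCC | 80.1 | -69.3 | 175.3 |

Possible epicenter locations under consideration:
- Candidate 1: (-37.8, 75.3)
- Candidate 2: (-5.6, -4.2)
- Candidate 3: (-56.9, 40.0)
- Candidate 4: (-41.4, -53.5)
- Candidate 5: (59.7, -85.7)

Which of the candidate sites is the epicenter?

Candidate 3

For each candidate, compare |candidate − station| to the reported distance:
Candidate 1: residuals NEW 39.5, YBH 21.8, KCC 11.3 → max 39.5 km
Candidate 2: residuals NEW 43.0, YBH 65.2, KCC 67.7 → max 67.7 km
Candidate 3: residuals NEW 0.0, YBH 0.0, KCC 0.0 → max 0.0 km
Candidate 4: residuals NEW 44.9, YBH 94.8, KCC 52.8 → max 94.8 km
Candidate 5: residuals NEW 138.4, YBH 169.5, KCC 149.1 → max 169.5 km
Only Candidate 3 has all residuals ≈ 0.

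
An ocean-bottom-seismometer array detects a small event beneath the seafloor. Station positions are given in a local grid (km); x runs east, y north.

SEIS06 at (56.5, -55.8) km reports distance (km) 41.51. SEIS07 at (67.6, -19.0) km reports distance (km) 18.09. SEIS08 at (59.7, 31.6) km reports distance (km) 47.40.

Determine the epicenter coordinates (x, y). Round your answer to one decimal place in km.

x ≈ 50.0 km, y ≈ -14.8 km

Circle about each station: (x − 56.5)² + (y + 55.8)² = 41.51²; (x − 67.6)² + (y + 19.0)² = 18.09²; (x − 59.7)² + (y − 31.6)² = 47.40².
Subtracting the SEIS06 equation from the SEIS07 and SEIS08 equations removes the quadratic terms:
22.2 x + 73.6 y = 20.70
6.4 x + 174.8 y = -2266.92
Solving the 2×2 system: x ≈ 50.0, y ≈ -14.8 km.
Check against SEIS06 (with the unrounded x, y): √((x − 56.5)²+(y + 55.8)²) = 41.51 ≈ 41.51 km. ✓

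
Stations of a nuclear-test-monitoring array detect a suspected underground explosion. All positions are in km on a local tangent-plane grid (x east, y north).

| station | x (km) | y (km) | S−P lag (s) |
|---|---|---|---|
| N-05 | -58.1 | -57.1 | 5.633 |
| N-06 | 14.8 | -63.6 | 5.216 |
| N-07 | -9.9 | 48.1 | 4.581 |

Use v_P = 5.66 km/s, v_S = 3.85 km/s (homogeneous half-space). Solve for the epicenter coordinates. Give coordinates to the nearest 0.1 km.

Distance from S−P lag: d = Δt · v_P v_S / (v_P − v_S) = Δt · (5.66·3.85)/(5.66−3.85) ≈ 12.0392·Δt.
So d_N-05 = 67.82, d_N-06 = 62.80, d_N-07 = 55.15 km.
Circle about each station: (x + 58.1)² + (y + 57.1)² = 67.82²; (x − 14.8)² + (y + 63.6)² = 62.80²; (x + 9.9)² + (y − 48.1)² = 55.15².
Subtracting the N-05 equation from the N-06 and N-07 equations removes the quadratic terms:
145.8 x − 13.0 y = -1716.31
96.4 x + 210.4 y = -2666.37
Solving the 2×2 system: x ≈ -12.4, y ≈ -7.0 km.
Check against N-05 (with the unrounded x, y): √((x + 58.1)²+(y + 57.1)²) = 67.82 ≈ 67.82 km. ✓

-12.4 km east, -7.0 km north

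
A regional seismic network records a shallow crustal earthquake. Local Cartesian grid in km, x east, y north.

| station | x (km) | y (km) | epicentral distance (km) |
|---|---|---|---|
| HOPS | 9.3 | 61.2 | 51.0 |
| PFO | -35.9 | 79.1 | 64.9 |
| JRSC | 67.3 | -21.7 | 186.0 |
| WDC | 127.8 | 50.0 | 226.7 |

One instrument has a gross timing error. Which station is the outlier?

HOPS

Solve using three stations at a time. Using PFO, JRSC, WDC (subtract circle equations pairwise → linear system) gives (x, y) ≈ (-98.5, 62.5).
Distances from that point to each station vs reported:
  HOPS: calculated 107.8 vs reported 51.0 → residual 56.8 km
  PFO: calculated 64.8 vs reported 64.9 → residual 0.1 km
  JRSC: calculated 186.0 vs reported 186.0 → residual 0.0 km
  WDC: calculated 226.7 vs reported 226.7 → residual 0.0 km
PFO, JRSC, WDC are mutually consistent (residuals ≈ 0); HOPS is off by 56.8 km.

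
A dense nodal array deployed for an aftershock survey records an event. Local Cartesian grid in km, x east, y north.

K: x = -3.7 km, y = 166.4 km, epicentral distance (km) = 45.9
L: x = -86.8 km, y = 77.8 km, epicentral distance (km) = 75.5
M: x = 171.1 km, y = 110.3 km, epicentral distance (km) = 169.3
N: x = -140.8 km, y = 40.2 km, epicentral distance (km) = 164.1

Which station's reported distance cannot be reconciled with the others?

L

Solve using three stations at a time. Using K, M, N (subtract circle equations pairwise → linear system) gives (x, y) ≈ (2.1, 120.8).
Distances from that point to each station vs reported:
  K: calculated 45.9 vs reported 45.9 → residual 0.0 km
  L: calculated 98.8 vs reported 75.5 → residual 23.3 km
  M: calculated 169.3 vs reported 169.3 → residual 0.0 km
  N: calculated 164.1 vs reported 164.1 → residual 0.0 km
K, M, N are mutually consistent (residuals ≈ 0); L is off by 23.3 km.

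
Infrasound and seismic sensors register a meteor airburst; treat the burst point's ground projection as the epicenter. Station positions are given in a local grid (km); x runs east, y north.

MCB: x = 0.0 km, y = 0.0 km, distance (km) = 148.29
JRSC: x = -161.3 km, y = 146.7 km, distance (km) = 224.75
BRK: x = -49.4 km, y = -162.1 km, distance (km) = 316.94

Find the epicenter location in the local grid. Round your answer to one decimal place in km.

Circle about each station: x² + y² = 148.29²; (x + 161.3)² + (y − 146.7)² = 224.75²; (x + 49.4)² + (y + 162.1)² = 316.94².
Subtracting pairs of circle equations eliminates x²+y² and gives linear equations (the radical axes):
-322.6 x + 293.4 y = 19015.94
-98.8 x − 324.2 y = -49744.27
Solving the 2×2 system: x ≈ 63.1, y ≈ 134.2 km.
Check against MCB (with the unrounded x, y): √(x²+y²) = 148.30 ≈ 148.29 km. ✓

63.1 km east, 134.2 km north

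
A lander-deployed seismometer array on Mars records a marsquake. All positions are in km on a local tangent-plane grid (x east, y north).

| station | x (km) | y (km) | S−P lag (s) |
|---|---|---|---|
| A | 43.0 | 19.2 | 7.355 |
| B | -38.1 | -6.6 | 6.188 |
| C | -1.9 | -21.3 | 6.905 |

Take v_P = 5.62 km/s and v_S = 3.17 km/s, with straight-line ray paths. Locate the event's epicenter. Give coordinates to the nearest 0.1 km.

(-9.7, 28.3)

Distance from S−P lag: d = Δt · v_P v_S / (v_P − v_S) = Δt · (5.62·3.17)/(5.62−3.17) ≈ 7.2716·Δt.
So d_A = 53.48, d_B = 45.00, d_C = 50.21 km.
Circle about each station: (x − 43.0)² + (y − 19.2)² = 53.48²; (x + 38.1)² + (y + 6.6)² = 45.00²; (x + 1.9)² + (y + 21.3)² = 50.21².
Subtracting pairs of circle equations eliminates x²+y² and gives linear equations (the radical axes):
-162.2 x − 51.6 y = 112.64
-89.8 x − 81.0 y = -1421.27
Solving the 2×2 system: x ≈ -9.7, y ≈ 28.3 km.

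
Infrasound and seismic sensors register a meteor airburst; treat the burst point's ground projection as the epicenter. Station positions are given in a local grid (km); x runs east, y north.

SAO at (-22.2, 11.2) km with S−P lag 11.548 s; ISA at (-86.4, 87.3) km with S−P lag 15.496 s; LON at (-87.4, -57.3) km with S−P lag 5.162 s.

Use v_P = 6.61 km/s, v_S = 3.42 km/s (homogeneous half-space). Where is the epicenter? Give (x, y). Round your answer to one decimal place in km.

-97.0 km east, -22.0 km north

Distance from S−P lag: d = Δt · v_P v_S / (v_P − v_S) = Δt · (6.61·3.42)/(6.61−3.42) ≈ 7.0866·Δt.
So d_SAO = 81.84, d_ISA = 109.81, d_LON = 36.58 km.
Circle about each station: (x + 22.2)² + (y − 11.2)² = 81.84²; (x + 86.4)² + (y − 87.3)² = 109.81²; (x + 87.4)² + (y + 57.3)² = 36.58².
Subtracting the SAO equation from the ISA and LON equations removes the quadratic terms:
-128.4 x + 152.2 y = 9107.52
-130.4 x − 137.0 y = 15663.46
Solving the 2×2 system: x ≈ -97.0, y ≈ -22.0 km.
Check against SAO (with the unrounded x, y): √((x + 22.2)²+(y − 11.2)²) = 81.84 ≈ 81.84 km. ✓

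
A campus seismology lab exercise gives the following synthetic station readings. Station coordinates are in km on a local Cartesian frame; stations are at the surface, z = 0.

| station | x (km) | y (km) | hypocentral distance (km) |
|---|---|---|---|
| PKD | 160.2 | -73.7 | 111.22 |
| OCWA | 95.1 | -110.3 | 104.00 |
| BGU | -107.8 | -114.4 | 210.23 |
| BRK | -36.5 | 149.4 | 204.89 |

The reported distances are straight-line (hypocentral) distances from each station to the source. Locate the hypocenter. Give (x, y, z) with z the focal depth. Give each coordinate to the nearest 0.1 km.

Each station gives a sphere (x−x_i)² + (y−y_i)² + z² = d_i² (stations at z=0).
Subtracting the PKD sphere from OCWA and BGU: z² cancels, leaving linear equations in x and y:
-130.2 x − 73.2 y = -8331.74
-536.0 x − 81.4 y = -38214.29
Solving: x ≈ 73.998, y ≈ -17.798 km (keep extra digits for the depth step; rounded: 74.0, -17.8).
Then from the PKD sphere: z² = 111.22² − (x − 160.2)² − (y + 73.7)² with x = 73.998, y = -17.798, so z ≈ 42.592 ≈ 42.6 km.

x ≈ 74.0 km, y ≈ -17.8 km, depth ≈ 42.6 km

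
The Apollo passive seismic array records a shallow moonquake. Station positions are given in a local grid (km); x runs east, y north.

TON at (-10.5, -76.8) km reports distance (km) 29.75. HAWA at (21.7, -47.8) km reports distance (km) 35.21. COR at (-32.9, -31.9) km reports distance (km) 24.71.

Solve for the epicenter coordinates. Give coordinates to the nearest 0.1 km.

Circle about each station: (x + 10.5)² + (y + 76.8)² = 29.75²; (x − 21.7)² + (y + 47.8)² = 35.21²; (x + 32.9)² + (y + 31.9)² = 24.71².
Subtracting the TON equation from the HAWA and COR equations removes the quadratic terms:
64.4 x + 58.0 y = -3607.44
-44.8 x + 89.8 y = -3633.99
Solving the 2×2 system: x ≈ -13.5, y ≈ -47.2 km.
Check against TON (with the unrounded x, y): √((x + 10.5)²+(y + 76.8)²) = 29.75 ≈ 29.75 km. ✓

(-13.5, -47.2)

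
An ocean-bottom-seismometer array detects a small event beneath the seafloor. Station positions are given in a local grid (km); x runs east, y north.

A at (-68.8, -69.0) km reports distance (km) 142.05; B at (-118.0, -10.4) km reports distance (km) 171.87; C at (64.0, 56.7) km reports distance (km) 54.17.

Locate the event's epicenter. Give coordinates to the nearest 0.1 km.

x ≈ 53.3 km, y ≈ 3.6 km

Circle about each station: (x + 68.8)² + (y + 69.0)² = 142.05²; (x + 118.0)² + (y + 10.4)² = 171.87²; (x − 64.0)² + (y − 56.7)² = 54.17².
Subtracting pairs of circle equations eliminates x²+y² and gives linear equations (the radical axes):
-98.4 x + 117.2 y = -4823.37
265.6 x + 251.4 y = 15060.26
Solving the 2×2 system: x ≈ 53.3, y ≈ 3.6 km.
Check against A (with the unrounded x, y): √((x + 68.8)²+(y + 69.0)²) = 142.05 ≈ 142.05 km. ✓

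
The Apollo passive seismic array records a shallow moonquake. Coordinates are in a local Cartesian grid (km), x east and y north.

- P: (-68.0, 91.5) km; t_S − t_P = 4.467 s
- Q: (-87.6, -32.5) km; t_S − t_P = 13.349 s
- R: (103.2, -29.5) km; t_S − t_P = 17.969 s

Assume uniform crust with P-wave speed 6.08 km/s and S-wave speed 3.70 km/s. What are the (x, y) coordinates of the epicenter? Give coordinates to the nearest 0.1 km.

Distance from S−P lag: d = Δt · v_P v_S / (v_P − v_S) = Δt · (6.08·3.70)/(6.08−3.70) ≈ 9.4521·Δt.
So d_P = 42.22, d_Q = 126.18, d_R = 169.84 km.
Circle about each station: (x + 68.0)² + (y − 91.5)² = 42.22²; (x + 87.6)² + (y + 32.5)² = 126.18²; (x − 103.2)² + (y + 29.5)² = 169.84².
Subtracting pairs of circle equations eliminates x²+y² and gives linear equations (the radical axes):
-39.2 x − 248.0 y = -18405.10
342.4 x − 242.0 y = -28538.86
Solving the 2×2 system: x ≈ -27.8, y ≈ 78.6 km.

x ≈ -27.8 km, y ≈ 78.6 km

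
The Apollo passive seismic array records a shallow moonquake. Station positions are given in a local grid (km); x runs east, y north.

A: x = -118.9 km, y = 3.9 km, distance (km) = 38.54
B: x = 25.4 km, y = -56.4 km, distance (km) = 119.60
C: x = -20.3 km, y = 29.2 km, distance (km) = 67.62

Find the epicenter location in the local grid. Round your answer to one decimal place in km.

-80.7 km east, -1.2 km north

Circle about each station: (x + 118.9)² + (y − 3.9)² = 38.54²; (x − 25.4)² + (y + 56.4)² = 119.60²; (x + 20.3)² + (y − 29.2)² = 67.62².
Subtracting pairs of circle equations eliminates x²+y² and gives linear equations (the radical axes):
288.6 x − 120.6 y = -23145.13
197.2 x + 50.6 y = -15974.82
Solving the 2×2 system: x ≈ -80.7, y ≈ -1.2 km.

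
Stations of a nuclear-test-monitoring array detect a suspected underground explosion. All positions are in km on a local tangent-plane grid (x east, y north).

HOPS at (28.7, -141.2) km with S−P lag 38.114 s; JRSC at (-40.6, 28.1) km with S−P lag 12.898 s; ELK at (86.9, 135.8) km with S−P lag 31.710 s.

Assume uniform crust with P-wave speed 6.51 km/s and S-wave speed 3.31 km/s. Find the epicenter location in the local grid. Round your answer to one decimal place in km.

Distance from S−P lag: d = Δt · v_P v_S / (v_P − v_S) = Δt · (6.51·3.31)/(6.51−3.31) ≈ 6.7338·Δt.
So d_HOPS = 256.65, d_JRSC = 86.85, d_ELK = 213.53 km.
Circle about each station: (x − 28.7)² + (y + 141.2)² = 256.65²; (x + 40.6)² + (y − 28.1)² = 86.85²; (x − 86.9)² + (y − 135.8)² = 213.53².
Subtracting the HOPS equation from the JRSC and ELK equations removes the quadratic terms:
-138.6 x + 338.6 y = 40003.14
116.4 x + 554.0 y = 25506.28
Solving the 2×2 system: x ≈ -116.4, y ≈ 70.5 km.

x ≈ -116.4 km, y ≈ 70.5 km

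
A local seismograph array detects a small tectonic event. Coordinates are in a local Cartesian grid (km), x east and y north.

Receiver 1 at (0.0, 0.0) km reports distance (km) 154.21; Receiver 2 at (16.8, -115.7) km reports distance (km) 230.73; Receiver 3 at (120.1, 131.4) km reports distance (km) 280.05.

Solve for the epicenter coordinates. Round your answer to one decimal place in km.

x ≈ -146.9 km, y ≈ 46.9 km

Circle about each station: x² + y² = 154.21²; (x − 16.8)² + (y + 115.7)² = 230.73²; (x − 120.1)² + (y − 131.4)² = 280.05².
Subtracting pairs of circle equations eliminates x²+y² and gives linear equations (the radical axes):
33.6 x − 231.4 y = -15786.88
240.2 x + 262.8 y = -22957.31
Solving the 2×2 system: x ≈ -146.9, y ≈ 46.9 km.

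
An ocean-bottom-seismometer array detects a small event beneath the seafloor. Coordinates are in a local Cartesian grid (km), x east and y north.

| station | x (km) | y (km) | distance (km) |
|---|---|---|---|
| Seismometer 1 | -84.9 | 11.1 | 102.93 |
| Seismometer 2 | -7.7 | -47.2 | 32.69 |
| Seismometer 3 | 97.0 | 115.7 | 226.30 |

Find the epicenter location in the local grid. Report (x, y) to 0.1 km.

Circle about each station: (x + 84.9)² + (y − 11.1)² = 102.93²; (x + 7.7)² + (y + 47.2)² = 32.69²; (x − 97.0)² + (y − 115.7)² = 226.30².
Subtracting pairs of circle equations eliminates x²+y² and gives linear equations (the radical axes):
154.4 x − 116.6 y = 4481.86
363.8 x + 209.2 y = -25152.84
Solving the 2×2 system: x ≈ -26.7, y ≈ -73.8 km.

x ≈ -26.7 km, y ≈ -73.8 km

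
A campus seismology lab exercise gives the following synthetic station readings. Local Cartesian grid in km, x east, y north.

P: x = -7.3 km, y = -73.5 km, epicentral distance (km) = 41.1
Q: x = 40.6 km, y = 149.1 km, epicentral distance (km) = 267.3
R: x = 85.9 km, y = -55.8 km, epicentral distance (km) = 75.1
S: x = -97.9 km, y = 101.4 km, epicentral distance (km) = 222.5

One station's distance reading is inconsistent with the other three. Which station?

R

Solve using three stations at a time. Using P, Q, S (subtract circle equations pairwise → linear system) gives (x, y) ≈ (-27.0, -109.5).
Distances from that point to each station vs reported:
  P: calculated 41.0 vs reported 41.1 → residual 0.1 km
  Q: calculated 267.3 vs reported 267.3 → residual 0.0 km
  R: calculated 125.0 vs reported 75.1 → residual 49.9 km
  S: calculated 222.5 vs reported 222.5 → residual 0.0 km
P, Q, S are mutually consistent (residuals ≈ 0); R is off by 49.9 km.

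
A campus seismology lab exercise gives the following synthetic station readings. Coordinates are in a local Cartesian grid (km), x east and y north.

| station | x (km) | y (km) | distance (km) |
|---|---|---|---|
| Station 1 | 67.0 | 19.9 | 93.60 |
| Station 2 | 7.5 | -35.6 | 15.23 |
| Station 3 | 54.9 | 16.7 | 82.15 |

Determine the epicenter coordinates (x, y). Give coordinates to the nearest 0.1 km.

Circle about each station: (x − 67.0)² + (y − 19.9)² = 93.60²; (x − 7.5)² + (y + 35.6)² = 15.23²; (x − 54.9)² + (y − 16.7)² = 82.15².
Subtracting the Station 1 equation from the Station 2 and Station 3 equations removes the quadratic terms:
-119.0 x − 111.0 y = 4967.61
-24.2 x − 6.4 y = 420.23
Solving the 2×2 system: x ≈ -7.7, y ≈ -36.5 km.
Check against Station 1 (with the unrounded x, y): √((x − 67.0)²+(y − 19.9)²) = 93.60 ≈ 93.60 km. ✓

-7.7 km east, -36.5 km north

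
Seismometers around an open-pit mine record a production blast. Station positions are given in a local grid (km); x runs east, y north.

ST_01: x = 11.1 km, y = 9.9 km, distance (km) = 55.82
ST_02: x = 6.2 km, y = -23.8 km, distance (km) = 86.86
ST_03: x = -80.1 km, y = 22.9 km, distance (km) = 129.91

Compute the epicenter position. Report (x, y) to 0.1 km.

Circle about each station: (x − 11.1)² + (y − 9.9)² = 55.82²; (x − 6.2)² + (y + 23.8)² = 86.86²; (x + 80.1)² + (y − 22.9)² = 129.91².
Subtracting pairs of circle equations eliminates x²+y² and gives linear equations (the radical axes):
-9.8 x − 67.4 y = -4045.13
-182.4 x + 26.0 y = -7041.54
Solving the 2×2 system: x ≈ 46.2, y ≈ 53.3 km.
Check against ST_01 (with the unrounded x, y): √((x − 11.1)²+(y − 9.9)²) = 55.82 ≈ 55.82 km. ✓

x ≈ 46.2 km, y ≈ 53.3 km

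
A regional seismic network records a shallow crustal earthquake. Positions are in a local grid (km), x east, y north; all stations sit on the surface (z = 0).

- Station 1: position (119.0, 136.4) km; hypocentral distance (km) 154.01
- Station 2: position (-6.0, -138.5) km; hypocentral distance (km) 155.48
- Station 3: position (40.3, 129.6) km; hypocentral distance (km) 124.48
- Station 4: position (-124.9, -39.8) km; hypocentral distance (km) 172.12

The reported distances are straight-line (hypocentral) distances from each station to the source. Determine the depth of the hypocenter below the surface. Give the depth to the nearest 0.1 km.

Each station gives a sphere (x−x_i)² + (y−y_i)² + z² = d_i² (stations at z=0).
Subtracting the Station 1 sphere from Station 2 and Station 3: z² cancels, leaving linear equations in x and y:
-250.0 x − 549.8 y = -14002.66
-157.4 x − 13.6 y = -6121.90
Solving: x ≈ 38.194, y ≈ 8.101 km (keep extra digits for the depth step; rounded: 38.2, 8.1).
Then from the Station 1 sphere: z² = 154.01² − (x − 119.0)² − (y − 136.4)² with x = 38.194, y = 8.101, so z ≈ 26.997 ≈ 27.0 km.

z ≈ 27.0 km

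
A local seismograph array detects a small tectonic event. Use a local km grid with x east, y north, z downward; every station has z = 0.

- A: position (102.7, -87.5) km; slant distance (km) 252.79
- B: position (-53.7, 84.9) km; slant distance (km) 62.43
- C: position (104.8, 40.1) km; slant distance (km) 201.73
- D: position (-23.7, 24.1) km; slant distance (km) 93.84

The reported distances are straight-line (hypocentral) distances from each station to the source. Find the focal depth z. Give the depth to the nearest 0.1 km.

Each station gives a sphere (x−x_i)² + (y−y_i)² + z² = d_i² (stations at z=0).
Subtracting the A sphere from B and C: z² cancels, leaving linear equations in x and y:
-312.8 x + 344.8 y = 51893.44
4.2 x + 255.2 y = 17595.30
Solving: x ≈ -88.297, y ≈ 70.400 km (keep extra digits for the depth step; rounded: -88.3, 70.4).
Then from the A sphere: z² = 252.79² − (x − 102.7)² − (y + 87.5)² with x = -88.297, y = 70.400, so z ≈ 49.905 ≈ 49.9 km.

depth ≈ 49.9 km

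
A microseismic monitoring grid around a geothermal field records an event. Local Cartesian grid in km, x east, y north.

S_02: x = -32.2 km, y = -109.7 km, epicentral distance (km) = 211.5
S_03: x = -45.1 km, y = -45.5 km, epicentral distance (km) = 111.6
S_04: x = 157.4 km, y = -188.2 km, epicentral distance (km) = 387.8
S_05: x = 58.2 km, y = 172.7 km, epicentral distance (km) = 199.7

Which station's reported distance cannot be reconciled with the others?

S_03

Solve using three stations at a time. Using S_02, S_04, S_05 (subtract circle equations pairwise → linear system) gives (x, y) ≈ (-120.1, 82.7).
Distances from that point to each station vs reported:
  S_02: calculated 211.5 vs reported 211.5 → residual 0.0 km
  S_03: calculated 148.5 vs reported 111.6 → residual 36.9 km
  S_04: calculated 387.8 vs reported 387.8 → residual 0.0 km
  S_05: calculated 199.7 vs reported 199.7 → residual 0.0 km
S_02, S_04, S_05 are mutually consistent (residuals ≈ 0); S_03 is off by 36.9 km.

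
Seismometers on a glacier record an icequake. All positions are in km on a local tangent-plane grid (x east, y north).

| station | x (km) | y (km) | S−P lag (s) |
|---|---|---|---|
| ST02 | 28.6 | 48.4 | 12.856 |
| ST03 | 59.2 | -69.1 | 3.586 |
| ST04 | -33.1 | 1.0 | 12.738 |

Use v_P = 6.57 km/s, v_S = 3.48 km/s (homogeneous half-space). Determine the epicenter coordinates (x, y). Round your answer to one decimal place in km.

Distance from S−P lag: d = Δt · v_P v_S / (v_P − v_S) = Δt · (6.57·3.48)/(6.57−3.48) ≈ 7.3992·Δt.
So d_ST02 = 95.12, d_ST03 = 26.53, d_ST04 = 94.25 km.
Circle about each station: (x − 28.6)² + (y − 48.4)² = 95.12²; (x − 59.2)² + (y + 69.1)² = 26.53²; (x + 33.1)² + (y − 1.0)² = 94.25².
Subtracting the ST02 equation from the ST03 and ST04 equations removes the quadratic terms:
61.2 x − 235.0 y = 13462.90
-123.4 x − 94.8 y = -1899.16
Solving the 2×2 system: x ≈ 49.5, y ≈ -44.4 km.

(49.5, -44.4)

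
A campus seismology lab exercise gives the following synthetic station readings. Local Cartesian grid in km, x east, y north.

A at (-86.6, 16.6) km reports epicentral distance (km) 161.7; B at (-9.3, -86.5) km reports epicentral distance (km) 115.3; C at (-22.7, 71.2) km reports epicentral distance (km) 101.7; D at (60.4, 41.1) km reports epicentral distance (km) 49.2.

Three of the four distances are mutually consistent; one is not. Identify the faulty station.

C

Solve using three stations at a time. Using A, B, D (subtract circle equations pairwise → linear system) gives (x, y) ≈ (73.5, -6.3).
Distances from that point to each station vs reported:
  A: calculated 161.7 vs reported 161.7 → residual 0.0 km
  B: calculated 115.3 vs reported 115.3 → residual 0.0 km
  C: calculated 123.5 vs reported 101.7 → residual 21.8 km
  D: calculated 49.1 vs reported 49.2 → residual 0.1 km
A, B, D are mutually consistent (residuals ≈ 0); C is off by 21.8 km.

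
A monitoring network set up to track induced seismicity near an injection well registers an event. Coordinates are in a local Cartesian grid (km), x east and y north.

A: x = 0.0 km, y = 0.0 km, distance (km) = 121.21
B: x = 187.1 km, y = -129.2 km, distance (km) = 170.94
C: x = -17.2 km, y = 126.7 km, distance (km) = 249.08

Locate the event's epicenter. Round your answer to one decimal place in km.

Circle about each station: x² + y² = 121.21²; (x − 187.1)² + (y + 129.2)² = 170.94²; (x + 17.2)² + (y − 126.7)² = 249.08².
Subtracting the A equation from the B and C equations removes the quadratic terms:
374.2 x − 258.4 y = 37170.43
-34.4 x + 253.4 y = -31000.25
Solving the 2×2 system: x ≈ 16.4, y ≈ -120.1 km.

16.4 km east, -120.1 km north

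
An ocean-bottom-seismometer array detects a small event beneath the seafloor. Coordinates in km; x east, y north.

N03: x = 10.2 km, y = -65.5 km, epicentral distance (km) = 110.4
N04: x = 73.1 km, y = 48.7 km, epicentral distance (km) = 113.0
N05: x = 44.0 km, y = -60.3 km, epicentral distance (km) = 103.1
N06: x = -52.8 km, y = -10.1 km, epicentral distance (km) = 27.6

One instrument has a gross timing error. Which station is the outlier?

Solve using three stations at a time. Using N04, N05, N06 (subtract circle equations pairwise → linear system) gives (x, y) ≈ (-32.6, 8.7).
Distances from that point to each station vs reported:
  N03: calculated 85.7 vs reported 110.4 → residual 24.7 km
  N04: calculated 113.0 vs reported 113.0 → residual 0.0 km
  N05: calculated 103.1 vs reported 103.1 → residual 0.0 km
  N06: calculated 27.6 vs reported 27.6 → residual 0.0 km
N04, N05, N06 are mutually consistent (residuals ≈ 0); N03 is off by 24.7 km.

N03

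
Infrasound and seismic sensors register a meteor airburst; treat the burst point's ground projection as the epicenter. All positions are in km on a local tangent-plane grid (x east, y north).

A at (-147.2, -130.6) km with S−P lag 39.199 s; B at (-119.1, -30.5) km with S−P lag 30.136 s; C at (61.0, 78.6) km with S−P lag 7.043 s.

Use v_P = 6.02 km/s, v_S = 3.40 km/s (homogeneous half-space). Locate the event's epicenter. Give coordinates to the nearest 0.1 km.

Distance from S−P lag: d = Δt · v_P v_S / (v_P − v_S) = Δt · (6.02·3.40)/(6.02−3.40) ≈ 7.8122·Δt.
So d_A = 306.23, d_B = 235.43, d_C = 55.02 km.
Circle about each station: (x + 147.2)² + (y + 130.6)² = 306.23²; (x + 119.1)² + (y + 30.5)² = 235.43²; (x − 61.0)² + (y − 78.6)² = 55.02².
Subtracting pairs of circle equations eliminates x²+y² and gives linear equations (the radical axes):
56.2 x + 200.2 y = 14740.39
416.4 x + 418.4 y = 61924.37
Solving the 2×2 system: x ≈ 104.1, y ≈ 44.4 km.

104.1 km east, 44.4 km north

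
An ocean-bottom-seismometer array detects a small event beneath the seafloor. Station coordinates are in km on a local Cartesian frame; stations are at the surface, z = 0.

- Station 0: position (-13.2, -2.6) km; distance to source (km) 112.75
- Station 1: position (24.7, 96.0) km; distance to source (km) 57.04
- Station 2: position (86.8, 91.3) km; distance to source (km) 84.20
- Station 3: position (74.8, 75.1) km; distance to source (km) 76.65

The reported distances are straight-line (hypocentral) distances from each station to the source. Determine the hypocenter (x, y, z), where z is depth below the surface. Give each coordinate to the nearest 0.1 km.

x ≈ 24.4 km, y ≈ 87.5 km, depth ≈ 56.4 km

Each station gives a sphere (x−x_i)² + (y−y_i)² + z² = d_i² (stations at z=0).
Subtracting the Station 0 sphere from Station 1 and Station 2: z² cancels, leaving linear equations in x and y:
75.8 x + 197.2 y = 19104.09
200.0 x + 187.8 y = 21311.85
Solving: x ≈ 24.398, y ≈ 87.499 km (keep extra digits for the depth step; rounded: 24.4, 87.5).
Then from the Station 0 sphere: z² = 112.75² − (x + 13.2)² − (y + 2.6)² with x = 24.398, y = 87.499, so z ≈ 56.401 ≈ 56.4 km.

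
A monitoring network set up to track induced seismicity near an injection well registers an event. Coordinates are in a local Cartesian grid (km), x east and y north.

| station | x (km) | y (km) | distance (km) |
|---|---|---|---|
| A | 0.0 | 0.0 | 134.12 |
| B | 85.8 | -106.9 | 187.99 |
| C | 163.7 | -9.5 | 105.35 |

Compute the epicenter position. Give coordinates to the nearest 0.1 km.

(107.8, 79.8)

Circle about each station: x² + y² = 134.12²; (x − 85.8)² + (y + 106.9)² = 187.99²; (x − 163.7)² + (y + 9.5)² = 105.35².
Subtracting the A equation from the B and C equations removes the quadratic terms:
171.6 x − 213.8 y = 1437.18
327.4 x − 19.0 y = 33777.49
Solving the 2×2 system: x ≈ 107.8, y ≈ 79.8 km.
Check against A (with the unrounded x, y): √(x²+y²) = 134.12 ≈ 134.12 km. ✓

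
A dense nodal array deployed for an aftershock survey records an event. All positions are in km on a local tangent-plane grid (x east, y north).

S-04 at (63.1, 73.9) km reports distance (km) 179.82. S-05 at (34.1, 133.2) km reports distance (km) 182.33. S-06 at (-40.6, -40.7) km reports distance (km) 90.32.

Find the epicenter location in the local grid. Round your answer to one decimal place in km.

-108.2 km east, 19.2 km north

Circle about each station: (x − 63.1)² + (y − 73.9)² = 179.82²; (x − 34.1)² + (y − 133.2)² = 182.33²; (x + 40.6)² + (y + 40.7)² = 90.32².
Subtracting the S-04 equation from the S-05 and S-06 equations removes the quadratic terms:
-58.0 x + 118.6 y = 8553.23
-207.4 x − 229.2 y = 18039.56
Solving the 2×2 system: x ≈ -108.2, y ≈ 19.2 km.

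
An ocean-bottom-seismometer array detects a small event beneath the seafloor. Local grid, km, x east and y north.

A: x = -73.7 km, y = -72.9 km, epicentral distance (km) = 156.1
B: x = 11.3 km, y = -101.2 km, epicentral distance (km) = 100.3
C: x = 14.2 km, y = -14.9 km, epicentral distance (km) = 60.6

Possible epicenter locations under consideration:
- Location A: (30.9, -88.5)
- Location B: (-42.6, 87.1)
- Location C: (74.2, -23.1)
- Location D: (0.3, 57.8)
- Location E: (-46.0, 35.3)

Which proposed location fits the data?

For each candidate, compare |candidate − station| to the reported distance:
Location A: residuals A 50.3, B 76.9, C 14.9 → max 76.9 km
Location B: residuals A 6.9, B 95.6, C 56.1 → max 95.6 km
Location C: residuals A 0.0, B 0.0, C 0.0 → max 0.0 km
Location D: residuals A 5.9, B 59.1, C 13.4 → max 59.1 km
Location E: residuals A 44.4, B 47.7, C 17.8 → max 47.7 km
Only Location C has all residuals ≈ 0.

Location C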